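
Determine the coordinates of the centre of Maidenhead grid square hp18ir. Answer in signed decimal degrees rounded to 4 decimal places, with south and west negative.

68.7292, -37.2917

Field H=7, P=15: +7·20° lon, +15·10° lat → SW at lon -40°, lat 60°.
Square 1, 8: +1·2° lon, +8·1° lat → SW at lon -38°, lat 68°.
Subsquare i=8, r=17: +8·0.0833333° lon, +17·0.0416667° lat → SW at lon -37.3333°, lat 68.7083°.
Cell spans 0.0833333° lon × 0.0416667° lat. Centre is SW corner plus half of each.
latitude 68.7292, longitude -37.2917.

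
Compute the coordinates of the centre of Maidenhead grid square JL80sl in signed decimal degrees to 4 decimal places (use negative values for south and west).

20.4792, 17.5417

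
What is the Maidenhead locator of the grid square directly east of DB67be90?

DB67ce00

Longitude extended square 9; +1 → 10, wraps to 0, carry into subsquare.
Longitude subsquare b = 1; +1 → 2 = c.
The latitude characters are unchanged.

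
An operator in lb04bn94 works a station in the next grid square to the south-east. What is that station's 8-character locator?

LB04cn03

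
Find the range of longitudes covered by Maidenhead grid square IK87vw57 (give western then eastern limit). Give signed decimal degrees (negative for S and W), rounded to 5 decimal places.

-2.20833, -2.20000

Field I=8, K=10: +8·20° lon, +10·10° lat → SW at lon -20°, lat 10°.
Square 8, 7: +8·2° lon, +7·1° lat → SW at lon -4°, lat 17°.
Subsquare v=21, w=22: +21·0.0833333° lon, +22·0.0416667° lat → SW at lon -2.25°, lat 17.9167°.
Extended square 5, 7: +5·0.00833333° lon, +7·0.00416667° lat → SW at lon -2.20833°, lat 17.9458°.
Cell spans 0.00833333° lon × 0.00416667° lat.
west -2.20833, east -2.20000.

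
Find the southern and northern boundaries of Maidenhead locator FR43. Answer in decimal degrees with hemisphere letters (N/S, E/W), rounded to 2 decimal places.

Field F=5, R=17: +5·20° lon, +17·10° lat → SW at lon -80°, lat 80°.
Square 4, 3: +4·2° lon, +3·1° lat → SW at lon -72°, lat 83°.
Cell spans 2° lon × 1° lat.
south 83.00° N, north 84.00° N.

83.00° N, 84.00° N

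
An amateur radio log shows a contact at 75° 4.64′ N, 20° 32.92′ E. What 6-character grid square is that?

KQ05gb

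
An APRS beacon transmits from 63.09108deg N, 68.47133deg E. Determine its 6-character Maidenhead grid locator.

MP43fc

Add 180° to longitude and 90° to latitude: 248.4713, 153.0911.
Field: 248.4713/20 → 12 → M, 153.0911/10 → 15 → P; chars MP.
Square: 8.4713/2 → 4, 3.0911/1 → 3; chars 43.
Subsquare: 0.4713/0.0833333 → 5 → f, 0.0911/0.0416667 → 2 → c; chars fc.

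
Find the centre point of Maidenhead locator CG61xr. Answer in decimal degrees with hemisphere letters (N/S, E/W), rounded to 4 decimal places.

28.2708° S, 126.0417° W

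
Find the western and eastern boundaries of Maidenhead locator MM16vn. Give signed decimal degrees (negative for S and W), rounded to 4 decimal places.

63.7500, 63.8333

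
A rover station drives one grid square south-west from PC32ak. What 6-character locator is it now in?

PC22xj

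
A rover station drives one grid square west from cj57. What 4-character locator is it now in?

Longitude square 5; −1 → 4.
The latitude characters are unchanged.

CJ47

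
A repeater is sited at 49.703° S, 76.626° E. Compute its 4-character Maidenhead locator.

ME80

Add 180° to longitude and 90° to latitude: 256.63, 40.30.
Field: 256.63/20 → 12 → M, 40.30/10 → 4 → E; chars ME.
Square: 16.63/2 → 8, 0.30/1 → 0; chars 80.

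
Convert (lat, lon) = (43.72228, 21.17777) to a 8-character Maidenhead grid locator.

Offset from 180°W / 90°S: lon 201.17777°, lat 133.72228°.
Field: lon ⌊201.17777/20⌋ = 10 → K; lat ⌊133.72228/10⌋ = 13 → N.
Square: lon ⌊1.17777/2⌋ = 0; lat ⌊3.72228/1⌋ = 3.
Subsquare: lon ⌊1.17777/0.0833333⌋ = 14 → o; lat ⌊0.72228/0.0416667⌋ = 17 → r.
Extended square: lon ⌊0.01110/0.00833333⌋ = 1; lat ⌊0.01395/0.00416667⌋ = 3.

KN03or13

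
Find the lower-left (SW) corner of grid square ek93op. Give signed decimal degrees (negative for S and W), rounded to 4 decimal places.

13.6250, -80.8333

Field E=4, K=10: +4·20° lon, +10·10° lat → SW at lon -100°, lat 10°.
Square 9, 3: +9·2° lon, +3·1° lat → SW at lon -82°, lat 13°.
Subsquare o=14, p=15: +14·0.0833333° lon, +15·0.0416667° lat → SW at lon -80.8333°, lat 13.625°.
latitude 13.6250, longitude -80.8333.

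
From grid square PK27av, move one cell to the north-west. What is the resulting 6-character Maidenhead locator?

PK17xw

Longitude subsquare a = 0; −1 → -1, wraps to 23 = x, carry into square.
Longitude square 2; −1 → 1.
Latitude subsquare v = 21; +1 → 22 = w.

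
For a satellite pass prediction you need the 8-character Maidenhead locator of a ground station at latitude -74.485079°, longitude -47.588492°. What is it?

GB65em93

Offset from 180°W / 90°S: lon 132.41151°, lat 15.51492°.
Field: 132.41151/20 → 6 → G, 15.51492/10 → 1 → B; chars GB.
Square: 12.41151/2 → 6, 5.51492/1 → 5; chars 65.
Subsquare: 0.41151/0.0833333 → 4 → e, 0.51492/0.0416667 → 12 → m; chars em.
Extended square: 0.07817/0.00833333 → 9, 0.01492/0.00416667 → 3; chars 93.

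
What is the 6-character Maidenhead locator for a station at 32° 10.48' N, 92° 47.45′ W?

EM32oe

Offset from 180°W / 90°S: lon 87.2092°, lat 122.1747°.
Field: 87.2092/20 → 4 → E, 122.1747/10 → 12 → M; chars EM.
Square: 7.2092/2 → 3, 2.1747/1 → 2; chars 32.
Subsquare: 1.2092/0.0833333 → 14 → o, 0.1747/0.0416667 → 4 → e; chars oe.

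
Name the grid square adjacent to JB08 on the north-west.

IB99

Longitude square 0; −1 → -1, wraps to 9, carry into field.
Longitude field J = 9; −1 → 8 = I.
Latitude square 8; +1 → 9.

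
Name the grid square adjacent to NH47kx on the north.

Latitude subsquare x = 23; +1 → 24, wraps to 0 = a, carry into square.
Latitude square 7; +1 → 8.
The longitude characters are unchanged.

NH48ka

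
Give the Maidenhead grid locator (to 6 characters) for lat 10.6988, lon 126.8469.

PK30kq

Shift to the Maidenhead origin (180°W, 90°S): lon 306.8469, lat 100.6988.
Field (20°×10°, letters A–R): lon ⌊306.8469/20⌋ = 15 → P; lat ⌊100.6988/10⌋ = 10 → K.
Square (2°×1°, digits 0–9): lon ⌊6.8469/2⌋ = 3; lat ⌊0.6988/1⌋ = 0.
Subsquare (5′×2.5′, letters a–x): lon ⌊0.8469/0.0833333⌋ = 10 → k; lat ⌊0.6988/0.0416667⌋ = 16 → q.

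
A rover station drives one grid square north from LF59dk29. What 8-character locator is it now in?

LF59dl20

Latitude extended square 9; +1 → 10, wraps to 0, carry into subsquare.
Latitude subsquare k = 10; +1 → 11 = l.
The longitude characters are unchanged.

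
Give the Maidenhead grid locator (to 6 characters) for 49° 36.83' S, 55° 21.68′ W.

GE20hj

Shift to the Maidenhead origin (180°W, 90°S): lon 124.6387, lat 40.3862.
Field (20°×10°, letters A–R): lon ⌊124.6387/20⌋ = 6 → G; lat ⌊40.3862/10⌋ = 4 → E.
Square (2°×1°, digits 0–9): lon ⌊4.6387/2⌋ = 2; lat ⌊0.3862/1⌋ = 0.
Subsquare (5′×2.5′, letters a–x): lon ⌊0.6387/0.0833333⌋ = 7 → h; lat ⌊0.3862/0.0416667⌋ = 9 → j.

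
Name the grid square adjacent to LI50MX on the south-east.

Longitude subsquare m = 12; +1 → 13 = n.
Latitude subsquare x = 23; −1 → 22 = w.

LI50nw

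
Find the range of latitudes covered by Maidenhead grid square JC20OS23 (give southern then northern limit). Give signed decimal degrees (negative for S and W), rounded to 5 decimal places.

-69.23750, -69.23333

Field J=9, C=2: +9·20° lon, +2·10° lat → SW at lon 0°, lat -70°.
Square 2, 0: +2·2° lon, +0·1° lat → SW at lon 4°, lat -70°.
Subsquare o=14, s=18: +14·0.0833333° lon, +18·0.0416667° lat → SW at lon 5.16667°, lat -69.25°.
Extended square 2, 3: +2·0.00833333° lon, +3·0.00416667° lat → SW at lon 5.18333°, lat -69.2375°.
Cell spans 0.00833333° lon × 0.00416667° lat.
south -69.23750, north -69.23333.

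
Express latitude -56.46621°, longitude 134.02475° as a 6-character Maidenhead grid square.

PD73am

Offset from 180°W / 90°S: lon 314.0248°, lat 33.5338°.
Field: lon ⌊314.0248/20⌋ = 15 → P; lat ⌊33.5338/10⌋ = 3 → D.
Square: lon ⌊14.0248/2⌋ = 7; lat ⌊3.5338/1⌋ = 3.
Subsquare: lon ⌊0.0248/0.0833333⌋ = 0 → a; lat ⌊0.5338/0.0416667⌋ = 12 → m.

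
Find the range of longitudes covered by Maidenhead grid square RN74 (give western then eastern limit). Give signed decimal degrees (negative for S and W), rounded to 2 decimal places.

174.00, 176.00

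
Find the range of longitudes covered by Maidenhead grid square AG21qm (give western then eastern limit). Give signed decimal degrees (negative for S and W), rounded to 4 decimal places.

-174.6667, -174.5833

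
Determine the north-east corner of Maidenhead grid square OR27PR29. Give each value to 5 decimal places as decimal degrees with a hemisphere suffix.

Field O=14, R=17: +14·20° lon, +17·10° lat → SW at lon 100°, lat 80°.
Square 2, 7: +2·2° lon, +7·1° lat → SW at lon 104°, lat 87°.
Subsquare p=15, r=17: +15·0.0833333° lon, +17·0.0416667° lat → SW at lon 105.25°, lat 87.7083°.
Extended square 2, 9: +2·0.00833333° lon, +9·0.00416667° lat → SW at lon 105.267°, lat 87.7458°.
Cell spans 0.00833333° lon × 0.00416667° lat. NE corner is SW corner plus one full cell.
latitude 87.75000° N, longitude 105.27500° E.

87.75000° N, 105.27500° E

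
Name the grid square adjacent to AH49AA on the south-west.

AH38xx

Longitude subsquare a = 0; −1 → -1, wraps to 23 = x, carry into square.
Longitude square 4; −1 → 3.
Latitude subsquare a = 0; −1 → -1, wraps to 23 = x, carry into square.
Latitude square 9; −1 → 8.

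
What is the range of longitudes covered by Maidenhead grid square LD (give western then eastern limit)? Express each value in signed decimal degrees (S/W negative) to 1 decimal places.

40.0, 60.0

Field L=11, D=3: +11·20° lon, +3·10° lat → SW at lon 40°, lat -60°.
Cell spans 20° lon × 10° lat.
west 40.0, east 60.0.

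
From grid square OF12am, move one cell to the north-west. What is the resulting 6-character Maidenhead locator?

Longitude subsquare a = 0; −1 → -1, wraps to 23 = x, carry into square.
Longitude square 1; −1 → 0.
Latitude subsquare m = 12; +1 → 13 = n.

OF02xn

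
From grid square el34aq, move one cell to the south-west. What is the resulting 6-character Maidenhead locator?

EL24xp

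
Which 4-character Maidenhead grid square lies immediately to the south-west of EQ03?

DQ92

Longitude square 0; −1 → -1, wraps to 9, carry into field.
Longitude field E = 4; −1 → 3 = D.
Latitude square 3; −1 → 2.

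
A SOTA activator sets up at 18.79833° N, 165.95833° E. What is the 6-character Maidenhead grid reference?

Offset from 180°W / 90°S: lon 345.9583°, lat 108.7983°.
Field: lon ⌊345.9583/20⌋ = 17 → R; lat ⌊108.7983/10⌋ = 10 → K.
Square: lon ⌊5.9583/2⌋ = 2; lat ⌊8.7983/1⌋ = 8.
Subsquare: lon ⌊1.9583/0.0833333⌋ = 23 → x; lat ⌊0.7983/0.0416667⌋ = 19 → t.

RK28xt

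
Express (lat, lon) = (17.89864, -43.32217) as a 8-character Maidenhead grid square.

GK87iv15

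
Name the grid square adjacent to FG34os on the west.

FG34ns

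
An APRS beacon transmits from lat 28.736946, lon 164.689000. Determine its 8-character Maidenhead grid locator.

RL28ir26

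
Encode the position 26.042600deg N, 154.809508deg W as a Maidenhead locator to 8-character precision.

Add 180° to longitude and 90° to latitude: 25.19049, 116.04260.
Field (20°×10°, letters A–R): 25.19049/20 → 1 → B, 116.04260/10 → 11 → L; chars BL.
Square (2°×1°, digits 0–9): 5.19049/2 → 2, 6.04260/1 → 6; chars 26.
Subsquare (5′×2.5′, letters a–x): 1.19049/0.0833333 → 14 → o, 0.04260/0.0416667 → 1 → b; chars ob.
Extended square (30″×15″, digits 0–9): 0.02383/0.00833333 → 2, 0.00093/0.00416667 → 0; chars 20.

BL26ob20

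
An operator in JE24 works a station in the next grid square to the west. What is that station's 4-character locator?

Longitude square 2; −1 → 1.
The latitude characters are unchanged.

JE14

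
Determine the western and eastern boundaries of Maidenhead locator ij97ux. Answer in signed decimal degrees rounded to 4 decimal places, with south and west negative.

-0.3333, -0.2500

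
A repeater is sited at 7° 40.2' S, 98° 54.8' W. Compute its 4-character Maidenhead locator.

EI02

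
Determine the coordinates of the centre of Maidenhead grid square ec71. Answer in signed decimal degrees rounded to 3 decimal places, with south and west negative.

-68.500, -85.000

Field E=4, C=2: +4·20° lon, +2·10° lat → SW at lon -100°, lat -70°.
Square 7, 1: +7·2° lon, +1·1° lat → SW at lon -86°, lat -69°.
Cell spans 2° lon × 1° lat. Centre is SW corner plus half of each.
latitude -68.500, longitude -85.000.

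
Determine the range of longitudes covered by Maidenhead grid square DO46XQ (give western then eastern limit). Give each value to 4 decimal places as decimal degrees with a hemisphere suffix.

110.0833° W, 110.0000° W

Field D=3, O=14: +3·20° lon, +14·10° lat → SW at lon -120°, lat 50°.
Square 4, 6: +4·2° lon, +6·1° lat → SW at lon -112°, lat 56°.
Subsquare x=23, q=16: +23·0.0833333° lon, +16·0.0416667° lat → SW at lon -110.083°, lat 56.6667°.
Cell spans 0.0833333° lon × 0.0416667° lat.
west 110.0833° W, east 110.0000° W.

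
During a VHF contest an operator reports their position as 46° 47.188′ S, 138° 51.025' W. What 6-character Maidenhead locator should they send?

CE03nf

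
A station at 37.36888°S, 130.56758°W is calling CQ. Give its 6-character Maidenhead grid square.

CF42rp

Shift to the Maidenhead origin (180°W, 90°S): lon 49.4324, lat 52.6311.
Field: 49.4324/20 → 2 → C, 52.6311/10 → 5 → F; chars CF.
Square: 9.4324/2 → 4, 2.6311/1 → 2; chars 42.
Subsquare: 1.4324/0.0833333 → 17 → r, 0.6311/0.0416667 → 15 → p; chars rp.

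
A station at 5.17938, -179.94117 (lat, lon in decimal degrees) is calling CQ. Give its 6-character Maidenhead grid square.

AJ05ae

Offset from 180°W / 90°S: lon 0.0588°, lat 95.1794°.
Field: 0.0588/20 → 0 → A, 95.1794/10 → 9 → J; chars AJ.
Square: 0.0588/2 → 0, 5.1794/1 → 5; chars 05.
Subsquare: 0.0588/0.0833333 → 0 → a, 0.1794/0.0416667 → 4 → e; chars ae.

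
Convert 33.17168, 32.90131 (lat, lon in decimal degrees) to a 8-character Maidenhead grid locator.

KM63ke81

Offset from 180°W / 90°S: lon 212.90131°, lat 123.17168°.
Field (20°×10°, letters A–R): 212.90131/20 → 10 → K, 123.17168/10 → 12 → M; chars KM.
Square (2°×1°, digits 0–9): 12.90131/2 → 6, 3.17168/1 → 3; chars 63.
Subsquare (5′×2.5′, letters a–x): 0.90131/0.0833333 → 10 → k, 0.17168/0.0416667 → 4 → e; chars ke.
Extended square (30″×15″, digits 0–9): 0.06798/0.00833333 → 8, 0.00501/0.00416667 → 1; chars 81.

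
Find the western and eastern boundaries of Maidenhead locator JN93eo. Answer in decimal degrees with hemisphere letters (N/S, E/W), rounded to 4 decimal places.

18.3333° E, 18.4167° E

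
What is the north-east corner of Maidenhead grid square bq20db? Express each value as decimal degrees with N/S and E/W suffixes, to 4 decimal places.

70.0833° N, 155.6667° W

Field B=1, Q=16: +1·20° lon, +16·10° lat → SW at lon -160°, lat 70°.
Square 2, 0: +2·2° lon, +0·1° lat → SW at lon -156°, lat 70°.
Subsquare d=3, b=1: +3·0.0833333° lon, +1·0.0416667° lat → SW at lon -155.75°, lat 70.0417°.
Cell spans 0.0833333° lon × 0.0416667° lat. NE corner is SW corner plus one full cell.
latitude 70.0833° N, longitude 155.6667° W.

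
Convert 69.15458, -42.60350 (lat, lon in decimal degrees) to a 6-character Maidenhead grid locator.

Offset from 180°W / 90°S: lon 137.3965°, lat 159.1546°.
Field: lon ⌊137.3965/20⌋ = 6 → G; lat ⌊159.1546/10⌋ = 15 → P.
Square: lon ⌊17.3965/2⌋ = 8; lat ⌊9.1546/1⌋ = 9.
Subsquare: lon ⌊1.3965/0.0833333⌋ = 16 → q; lat ⌊0.1546/0.0416667⌋ = 3 → d.

GP89qd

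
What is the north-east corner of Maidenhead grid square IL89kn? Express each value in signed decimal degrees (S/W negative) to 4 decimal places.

29.5833, -3.0833

Field I=8, L=11: +8·20° lon, +11·10° lat → SW at lon -20°, lat 20°.
Square 8, 9: +8·2° lon, +9·1° lat → SW at lon -4°, lat 29°.
Subsquare k=10, n=13: +10·0.0833333° lon, +13·0.0416667° lat → SW at lon -3.16667°, lat 29.5417°.
Cell spans 0.0833333° lon × 0.0416667° lat. NE corner is SW corner plus one full cell.
latitude 29.5833, longitude -3.0833.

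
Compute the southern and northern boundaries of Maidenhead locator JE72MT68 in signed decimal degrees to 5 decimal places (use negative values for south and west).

Field J=9, E=4: +9·20° lon, +4·10° lat → SW at lon 0°, lat -50°.
Square 7, 2: +7·2° lon, +2·1° lat → SW at lon 14°, lat -48°.
Subsquare m=12, t=19: +12·0.0833333° lon, +19·0.0416667° lat → SW at lon 15°, lat -47.2083°.
Extended square 6, 8: +6·0.00833333° lon, +8·0.00416667° lat → SW at lon 15.05°, lat -47.175°.
Cell spans 0.00833333° lon × 0.00416667° lat.
south -47.17500, north -47.17083.

-47.17500, -47.17083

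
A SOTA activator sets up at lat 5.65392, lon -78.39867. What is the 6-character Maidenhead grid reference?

FJ05tp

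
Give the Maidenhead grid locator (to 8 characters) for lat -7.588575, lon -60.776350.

FI92oj68

Offset from 180°W / 90°S: lon 119.22365°, lat 82.41142°.
Field: 119.22365/20 → 5 → F, 82.41142/10 → 8 → I; chars FI.
Square: 19.22365/2 → 9, 2.41142/1 → 2; chars 92.
Subsquare: 1.22365/0.0833333 → 14 → o, 0.41142/0.0416667 → 9 → j; chars oj.
Extended square: 0.05698/0.00833333 → 6, 0.03642/0.00416667 → 8; chars 68.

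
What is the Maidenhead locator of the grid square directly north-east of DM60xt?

DM70au

Longitude subsquare x = 23; +1 → 24, wraps to 0 = a, carry into square.
Longitude square 6; +1 → 7.
Latitude subsquare t = 19; +1 → 20 = u.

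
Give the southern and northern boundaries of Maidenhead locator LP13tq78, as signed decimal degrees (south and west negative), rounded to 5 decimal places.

Field L=11, P=15: +11·20° lon, +15·10° lat → SW at lon 40°, lat 60°.
Square 1, 3: +1·2° lon, +3·1° lat → SW at lon 42°, lat 63°.
Subsquare t=19, q=16: +19·0.0833333° lon, +16·0.0416667° lat → SW at lon 43.5833°, lat 63.6667°.
Extended square 7, 8: +7·0.00833333° lon, +8·0.00416667° lat → SW at lon 43.6417°, lat 63.7°.
Cell spans 0.00833333° lon × 0.00416667° lat.
south 63.70000, north 63.70417.

63.70000, 63.70417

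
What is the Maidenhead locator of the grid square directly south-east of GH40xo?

GH50an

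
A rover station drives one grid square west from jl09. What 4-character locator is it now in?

Longitude square 0; −1 → -1, wraps to 9, carry into field.
Longitude field J = 9; −1 → 8 = I.
The latitude characters are unchanged.

IL99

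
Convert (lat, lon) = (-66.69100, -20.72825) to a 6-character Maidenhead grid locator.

HC93ph

Add 180° to longitude and 90° to latitude: 159.2717, 23.3090.
Field: 159.2717/20 → 7 → H, 23.3090/10 → 2 → C; chars HC.
Square: 19.2717/2 → 9, 3.3090/1 → 3; chars 93.
Subsquare: 1.2717/0.0833333 → 15 → p, 0.3090/0.0416667 → 7 → h; chars ph.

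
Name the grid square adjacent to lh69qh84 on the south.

Latitude extended square 4; −1 → 3.
The longitude characters are unchanged.

LH69qh83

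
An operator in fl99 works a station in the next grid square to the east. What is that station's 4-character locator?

Longitude square 9; +1 → 10, wraps to 0, carry into field.
Longitude field F = 5; +1 → 6 = G.
The latitude characters are unchanged.

GL09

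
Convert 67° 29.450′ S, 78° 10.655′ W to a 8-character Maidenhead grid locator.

Offset from 180°W / 90°S: lon 101.82242°, lat 22.50917°.
Field: lon ⌊101.82242/20⌋ = 5 → F; lat ⌊22.50917/10⌋ = 2 → C.
Square: lon ⌊1.82242/2⌋ = 0; lat ⌊2.50917/1⌋ = 2.
Subsquare: lon ⌊1.82242/0.0833333⌋ = 21 → v; lat ⌊0.50917/0.0416667⌋ = 12 → m.
Extended square: lon ⌊0.07242/0.00833333⌋ = 8; lat ⌊0.00917/0.00416667⌋ = 2.

FC02vm82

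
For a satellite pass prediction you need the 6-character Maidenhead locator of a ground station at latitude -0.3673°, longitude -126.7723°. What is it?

Shift to the Maidenhead origin (180°W, 90°S): lon 53.2277, lat 89.6327.
Field (20°×10°, letters A–R): 53.2277/20 → 2 → C, 89.6327/10 → 8 → I; chars CI.
Square (2°×1°, digits 0–9): 13.2277/2 → 6, 9.6327/1 → 9; chars 69.
Subsquare (5′×2.5′, letters a–x): 1.2277/0.0833333 → 14 → o, 0.6327/0.0416667 → 15 → p; chars op.

CI69op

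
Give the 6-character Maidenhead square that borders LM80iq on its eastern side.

Longitude subsquare i = 8; +1 → 9 = j.
The latitude characters are unchanged.

LM80jq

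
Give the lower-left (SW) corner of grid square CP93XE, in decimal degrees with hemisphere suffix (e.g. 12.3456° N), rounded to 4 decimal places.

63.1667° N, 120.0833° W

Field C=2, P=15: +2·20° lon, +15·10° lat → SW at lon -140°, lat 60°.
Square 9, 3: +9·2° lon, +3·1° lat → SW at lon -122°, lat 63°.
Subsquare x=23, e=4: +23·0.0833333° lon, +4·0.0416667° lat → SW at lon -120.083°, lat 63.1667°.
latitude 63.1667° N, longitude 120.0833° W.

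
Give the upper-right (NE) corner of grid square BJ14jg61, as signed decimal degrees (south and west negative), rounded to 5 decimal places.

Field B=1, J=9: +1·20° lon, +9·10° lat → SW at lon -160°, lat 0°.
Square 1, 4: +1·2° lon, +4·1° lat → SW at lon -158°, lat 4°.
Subsquare j=9, g=6: +9·0.0833333° lon, +6·0.0416667° lat → SW at lon -157.25°, lat 4.25°.
Extended square 6, 1: +6·0.00833333° lon, +1·0.00416667° lat → SW at lon -157.2°, lat 4.25417°.
Cell spans 0.00833333° lon × 0.00416667° lat. NE corner is SW corner plus one full cell.
latitude 4.25833, longitude -157.19167.

4.25833, -157.19167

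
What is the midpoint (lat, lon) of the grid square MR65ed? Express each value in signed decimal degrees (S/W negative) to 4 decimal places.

85.1458, 72.3750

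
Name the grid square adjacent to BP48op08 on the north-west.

BP48np99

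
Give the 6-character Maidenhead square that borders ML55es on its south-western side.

ML55dr

Longitude subsquare e = 4; −1 → 3 = d.
Latitude subsquare s = 18; −1 → 17 = r.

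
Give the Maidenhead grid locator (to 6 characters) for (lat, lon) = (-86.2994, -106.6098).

DA63qq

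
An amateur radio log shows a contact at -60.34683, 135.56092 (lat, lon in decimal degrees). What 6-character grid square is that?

PC79sp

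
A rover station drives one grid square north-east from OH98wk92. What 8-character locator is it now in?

OH98xk03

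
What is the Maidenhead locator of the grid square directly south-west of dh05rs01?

DH05qs90

Longitude extended square 0; −1 → -1, wraps to 9, carry into subsquare.
Longitude subsquare r = 17; −1 → 16 = q.
Latitude extended square 1; −1 → 0.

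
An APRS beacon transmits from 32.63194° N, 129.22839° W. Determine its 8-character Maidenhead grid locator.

CM52jp21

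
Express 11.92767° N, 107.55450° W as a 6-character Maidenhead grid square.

Offset from 180°W / 90°S: lon 72.4455°, lat 101.9277°.
Field (20°×10°, letters A–R): 72.4455/20 → 3 → D, 101.9277/10 → 10 → K; chars DK.
Square (2°×1°, digits 0–9): 12.4455/2 → 6, 1.9277/1 → 1; chars 61.
Subsquare (5′×2.5′, letters a–x): 0.4455/0.0833333 → 5 → f, 0.9277/0.0416667 → 22 → w; chars fw.

DK61fw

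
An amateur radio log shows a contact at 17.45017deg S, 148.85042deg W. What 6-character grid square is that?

BH52nn

Shift to the Maidenhead origin (180°W, 90°S): lon 31.1496, lat 72.5498.
Field: lon ⌊31.1496/20⌋ = 1 → B; lat ⌊72.5498/10⌋ = 7 → H.
Square: lon ⌊11.1496/2⌋ = 5; lat ⌊2.5498/1⌋ = 2.
Subsquare: lon ⌊1.1496/0.0833333⌋ = 13 → n; lat ⌊0.5498/0.0416667⌋ = 13 → n.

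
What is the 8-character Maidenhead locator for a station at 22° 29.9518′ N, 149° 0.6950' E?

Offset from 180°W / 90°S: lon 329.01158°, lat 112.49920°.
Field: lon ⌊329.01158/20⌋ = 16 → Q; lat ⌊112.49920/10⌋ = 11 → L.
Square: lon ⌊9.01158/2⌋ = 4; lat ⌊2.49920/1⌋ = 2.
Subsquare: lon ⌊1.01158/0.0833333⌋ = 12 → m; lat ⌊0.49920/0.0416667⌋ = 11 → l.
Extended square: lon ⌊0.01158/0.00833333⌋ = 1; lat ⌊0.04086/0.00416667⌋ = 9.

QL42ml19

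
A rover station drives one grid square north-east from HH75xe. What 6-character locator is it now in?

Longitude subsquare x = 23; +1 → 24, wraps to 0 = a, carry into square.
Longitude square 7; +1 → 8.
Latitude subsquare e = 4; +1 → 5 = f.

HH85af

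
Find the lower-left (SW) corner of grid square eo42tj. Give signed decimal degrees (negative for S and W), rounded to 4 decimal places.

52.3750, -90.4167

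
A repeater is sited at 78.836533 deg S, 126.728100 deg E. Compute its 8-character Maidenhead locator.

PB31id79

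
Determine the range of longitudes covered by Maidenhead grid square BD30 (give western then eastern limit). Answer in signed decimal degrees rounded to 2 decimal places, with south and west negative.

Field B=1, D=3: +1·20° lon, +3·10° lat → SW at lon -160°, lat -60°.
Square 3, 0: +3·2° lon, +0·1° lat → SW at lon -154°, lat -60°.
Cell spans 2° lon × 1° lat.
west -154.00, east -152.00.

-154.00, -152.00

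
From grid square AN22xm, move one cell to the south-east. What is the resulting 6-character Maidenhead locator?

AN32al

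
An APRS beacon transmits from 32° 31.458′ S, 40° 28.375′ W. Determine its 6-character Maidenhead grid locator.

GF97sl

Shift to the Maidenhead origin (180°W, 90°S): lon 139.5271, lat 57.4757.
Field (20°×10°, letters A–R): lon ⌊139.5271/20⌋ = 6 → G; lat ⌊57.4757/10⌋ = 5 → F.
Square (2°×1°, digits 0–9): lon ⌊19.5271/2⌋ = 9; lat ⌊7.4757/1⌋ = 7.
Subsquare (5′×2.5′, letters a–x): lon ⌊1.5271/0.0833333⌋ = 18 → s; lat ⌊0.4757/0.0416667⌋ = 11 → l.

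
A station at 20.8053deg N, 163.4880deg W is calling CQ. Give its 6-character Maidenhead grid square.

Offset from 180°W / 90°S: lon 16.5120°, lat 110.8053°.
Field: 16.5120/20 → 0 → A, 110.8053/10 → 11 → L; chars AL.
Square: 16.5120/2 → 8, 0.8053/1 → 0; chars 80.
Subsquare: 0.5120/0.0833333 → 6 → g, 0.8053/0.0416667 → 19 → t; chars gt.

AL80gt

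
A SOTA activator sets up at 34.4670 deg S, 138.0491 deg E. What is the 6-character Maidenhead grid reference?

Offset from 180°W / 90°S: lon 318.0491°, lat 55.5330°.
Field (20°×10°, letters A–R): lon ⌊318.0491/20⌋ = 15 → P; lat ⌊55.5330/10⌋ = 5 → F.
Square (2°×1°, digits 0–9): lon ⌊18.0491/2⌋ = 9; lat ⌊5.5330/1⌋ = 5.
Subsquare (5′×2.5′, letters a–x): lon ⌊0.0491/0.0833333⌋ = 0 → a; lat ⌊0.5330/0.0416667⌋ = 12 → m.

PF95am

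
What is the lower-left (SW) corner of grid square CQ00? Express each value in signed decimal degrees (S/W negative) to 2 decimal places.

Field C=2, Q=16: +2·20° lon, +16·10° lat → SW at lon -140°, lat 70°.
Square 0, 0: +0·2° lon, +0·1° lat → SW at lon -140°, lat 70°.
latitude 70.00, longitude -140.00.

70.00, -140.00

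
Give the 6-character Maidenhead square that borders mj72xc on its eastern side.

Longitude subsquare x = 23; +1 → 24, wraps to 0 = a, carry into square.
Longitude square 7; +1 → 8.
The latitude characters are unchanged.

MJ82ac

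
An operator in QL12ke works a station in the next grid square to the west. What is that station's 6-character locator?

Longitude subsquare k = 10; −1 → 9 = j.
The latitude characters are unchanged.

QL12je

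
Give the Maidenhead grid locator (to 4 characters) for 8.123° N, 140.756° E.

Add 180° to longitude and 90° to latitude: 320.76, 98.12.
Field: 320.76/20 → 16 → Q, 98.12/10 → 9 → J; chars QJ.
Square: 0.76/2 → 0, 8.12/1 → 8; chars 08.

QJ08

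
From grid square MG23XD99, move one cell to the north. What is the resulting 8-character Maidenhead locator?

MG23xe90

Latitude extended square 9; +1 → 10, wraps to 0, carry into subsquare.
Latitude subsquare d = 3; +1 → 4 = e.
The longitude characters are unchanged.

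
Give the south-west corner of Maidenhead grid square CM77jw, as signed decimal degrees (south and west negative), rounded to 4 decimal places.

37.9167, -125.2500

Field C=2, M=12: +2·20° lon, +12·10° lat → SW at lon -140°, lat 30°.
Square 7, 7: +7·2° lon, +7·1° lat → SW at lon -126°, lat 37°.
Subsquare j=9, w=22: +9·0.0833333° lon, +22·0.0416667° lat → SW at lon -125.25°, lat 37.9167°.
latitude 37.9167, longitude -125.2500.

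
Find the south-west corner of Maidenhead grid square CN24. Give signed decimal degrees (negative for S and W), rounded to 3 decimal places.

44.000, -136.000

Field C=2, N=13: +2·20° lon, +13·10° lat → SW at lon -140°, lat 40°.
Square 2, 4: +2·2° lon, +4·1° lat → SW at lon -136°, lat 44°.
latitude 44.000, longitude -136.000.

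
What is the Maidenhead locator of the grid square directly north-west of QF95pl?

Longitude subsquare p = 15; −1 → 14 = o.
Latitude subsquare l = 11; +1 → 12 = m.

QF95om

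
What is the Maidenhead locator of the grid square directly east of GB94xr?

Longitude subsquare x = 23; +1 → 24, wraps to 0 = a, carry into square.
Longitude square 9; +1 → 10, wraps to 0, carry into field.
Longitude field G = 6; +1 → 7 = H.
The latitude characters are unchanged.

HB04ar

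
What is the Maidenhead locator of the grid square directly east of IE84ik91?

IE84jk01

Longitude extended square 9; +1 → 10, wraps to 0, carry into subsquare.
Longitude subsquare i = 8; +1 → 9 = j.
The latitude characters are unchanged.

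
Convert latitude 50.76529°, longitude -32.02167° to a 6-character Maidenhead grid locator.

Offset from 180°W / 90°S: lon 147.9783°, lat 140.7653°.
Field: lon ⌊147.9783/20⌋ = 7 → H; lat ⌊140.7653/10⌋ = 14 → O.
Square: lon ⌊7.9783/2⌋ = 3; lat ⌊0.7653/1⌋ = 0.
Subsquare: lon ⌊1.9783/0.0833333⌋ = 23 → x; lat ⌊0.7653/0.0416667⌋ = 18 → s.

HO30xs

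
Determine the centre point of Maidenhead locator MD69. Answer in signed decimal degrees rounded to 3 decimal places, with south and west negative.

Field M=12, D=3: +12·20° lon, +3·10° lat → SW at lon 60°, lat -60°.
Square 6, 9: +6·2° lon, +9·1° lat → SW at lon 72°, lat -51°.
Cell spans 2° lon × 1° lat. Centre is SW corner plus half of each.
latitude -50.500, longitude 73.000.

-50.500, 73.000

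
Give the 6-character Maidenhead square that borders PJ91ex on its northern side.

PJ92ea

Latitude subsquare x = 23; +1 → 24, wraps to 0 = a, carry into square.
Latitude square 1; +1 → 2.
The longitude characters are unchanged.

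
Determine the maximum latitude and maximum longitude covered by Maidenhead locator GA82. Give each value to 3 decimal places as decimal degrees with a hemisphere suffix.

87.000° S, 42.000° W

Field G=6, A=0: +6·20° lon, +0·10° lat → SW at lon -60°, lat -90°.
Square 8, 2: +8·2° lon, +2·1° lat → SW at lon -44°, lat -88°.
Cell spans 2° lon × 1° lat. NE corner is SW corner plus one full cell.
latitude 87.000° S, longitude 42.000° W.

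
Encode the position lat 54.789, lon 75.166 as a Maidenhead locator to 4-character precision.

MO74

Add 180° to longitude and 90° to latitude: 255.17, 144.79.
Field (20°×10°, letters A–R): 255.17/20 → 12 → M, 144.79/10 → 14 → O; chars MO.
Square (2°×1°, digits 0–9): 15.17/2 → 7, 4.79/1 → 4; chars 74.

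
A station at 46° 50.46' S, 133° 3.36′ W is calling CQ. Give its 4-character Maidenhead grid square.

Shift to the Maidenhead origin (180°W, 90°S): lon 46.94, lat 43.16.
Field (20°×10°, letters A–R): lon ⌊46.94/20⌋ = 2 → C; lat ⌊43.16/10⌋ = 4 → E.
Square (2°×1°, digits 0–9): lon ⌊6.94/2⌋ = 3; lat ⌊3.16/1⌋ = 3.

CE33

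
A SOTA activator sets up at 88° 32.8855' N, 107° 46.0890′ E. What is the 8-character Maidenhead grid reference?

OR38vn21

Shift to the Maidenhead origin (180°W, 90°S): lon 287.76815, lat 178.54809.
Field: lon ⌊287.76815/20⌋ = 14 → O; lat ⌊178.54809/10⌋ = 17 → R.
Square: lon ⌊7.76815/2⌋ = 3; lat ⌊8.54809/1⌋ = 8.
Subsquare: lon ⌊1.76815/0.0833333⌋ = 21 → v; lat ⌊0.54809/0.0416667⌋ = 13 → n.
Extended square: lon ⌊0.01815/0.00833333⌋ = 2; lat ⌊0.00642/0.00416667⌋ = 1.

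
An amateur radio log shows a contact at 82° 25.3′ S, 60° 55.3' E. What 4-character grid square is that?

Offset from 180°W / 90°S: lon 240.92°, lat 7.58°.
Field: lon ⌊240.92/20⌋ = 12 → M; lat ⌊7.58/10⌋ = 0 → A.
Square: lon ⌊0.92/2⌋ = 0; lat ⌊7.58/1⌋ = 7.

MA07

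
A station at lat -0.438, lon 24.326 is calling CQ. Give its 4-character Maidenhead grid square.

KI29

Add 180° to longitude and 90° to latitude: 204.33, 89.56.
Field (20°×10°, letters A–R): lon ⌊204.33/20⌋ = 10 → K; lat ⌊89.56/10⌋ = 8 → I.
Square (2°×1°, digits 0–9): lon ⌊4.33/2⌋ = 2; lat ⌊9.56/1⌋ = 9.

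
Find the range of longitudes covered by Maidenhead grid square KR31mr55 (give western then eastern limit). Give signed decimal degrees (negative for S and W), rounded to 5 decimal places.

27.04167, 27.05000

Field K=10, R=17: +10·20° lon, +17·10° lat → SW at lon 20°, lat 80°.
Square 3, 1: +3·2° lon, +1·1° lat → SW at lon 26°, lat 81°.
Subsquare m=12, r=17: +12·0.0833333° lon, +17·0.0416667° lat → SW at lon 27°, lat 81.7083°.
Extended square 5, 5: +5·0.00833333° lon, +5·0.00416667° lat → SW at lon 27.0417°, lat 81.7292°.
Cell spans 0.00833333° lon × 0.00416667° lat.
west 27.04167, east 27.05000.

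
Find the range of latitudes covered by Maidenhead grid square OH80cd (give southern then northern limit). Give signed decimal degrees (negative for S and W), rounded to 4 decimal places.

-19.8750, -19.8333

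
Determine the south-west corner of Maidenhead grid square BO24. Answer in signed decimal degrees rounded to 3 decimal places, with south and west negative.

Field B=1, O=14: +1·20° lon, +14·10° lat → SW at lon -160°, lat 50°.
Square 2, 4: +2·2° lon, +4·1° lat → SW at lon -156°, lat 54°.
latitude 54.000, longitude -156.000.

54.000, -156.000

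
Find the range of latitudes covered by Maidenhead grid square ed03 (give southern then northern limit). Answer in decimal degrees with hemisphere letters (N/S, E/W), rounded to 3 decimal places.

57.000° S, 56.000° S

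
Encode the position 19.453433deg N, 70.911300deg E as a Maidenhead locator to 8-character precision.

MK59kk98

Offset from 180°W / 90°S: lon 250.91130°, lat 109.45343°.
Field: lon ⌊250.91130/20⌋ = 12 → M; lat ⌊109.45343/10⌋ = 10 → K.
Square: lon ⌊10.91130/2⌋ = 5; lat ⌊9.45343/1⌋ = 9.
Subsquare: lon ⌊0.91130/0.0833333⌋ = 10 → k; lat ⌊0.45343/0.0416667⌋ = 10 → k.
Extended square: lon ⌊0.07797/0.00833333⌋ = 9; lat ⌊0.03677/0.00416667⌋ = 8.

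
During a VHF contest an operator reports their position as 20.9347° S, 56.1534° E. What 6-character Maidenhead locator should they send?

LG89bb

Add 180° to longitude and 90° to latitude: 236.1534, 69.0653.
Field: lon ⌊236.1534/20⌋ = 11 → L; lat ⌊69.0653/10⌋ = 6 → G.
Square: lon ⌊16.1534/2⌋ = 8; lat ⌊9.0653/1⌋ = 9.
Subsquare: lon ⌊0.1534/0.0833333⌋ = 1 → b; lat ⌊0.0653/0.0416667⌋ = 1 → b.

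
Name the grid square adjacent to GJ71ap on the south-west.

GJ61xo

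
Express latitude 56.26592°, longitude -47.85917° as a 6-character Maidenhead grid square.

Shift to the Maidenhead origin (180°W, 90°S): lon 132.1408, lat 146.2659.
Field: lon ⌊132.1408/20⌋ = 6 → G; lat ⌊146.2659/10⌋ = 14 → O.
Square: lon ⌊12.1408/2⌋ = 6; lat ⌊6.2659/1⌋ = 6.
Subsquare: lon ⌊0.1408/0.0833333⌋ = 1 → b; lat ⌊0.2659/0.0416667⌋ = 6 → g.

GO66bg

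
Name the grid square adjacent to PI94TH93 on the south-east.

Longitude extended square 9; +1 → 10, wraps to 0, carry into subsquare.
Longitude subsquare t = 19; +1 → 20 = u.
Latitude extended square 3; −1 → 2.

PI94uh02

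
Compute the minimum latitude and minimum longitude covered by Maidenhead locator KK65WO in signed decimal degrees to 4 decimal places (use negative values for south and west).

Field K=10, K=10: +10·20° lon, +10·10° lat → SW at lon 20°, lat 10°.
Square 6, 5: +6·2° lon, +5·1° lat → SW at lon 32°, lat 15°.
Subsquare w=22, o=14: +22·0.0833333° lon, +14·0.0416667° lat → SW at lon 33.8333°, lat 15.5833°.
latitude 15.5833, longitude 33.8333.

15.5833, 33.8333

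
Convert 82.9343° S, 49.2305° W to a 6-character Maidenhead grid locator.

GA57jb

Offset from 180°W / 90°S: lon 130.7695°, lat 7.0657°.
Field (20°×10°, letters A–R): 130.7695/20 → 6 → G, 7.0657/10 → 0 → A; chars GA.
Square (2°×1°, digits 0–9): 10.7695/2 → 5, 7.0657/1 → 7; chars 57.
Subsquare (5′×2.5′, letters a–x): 0.7695/0.0833333 → 9 → j, 0.0657/0.0416667 → 1 → b; chars jb.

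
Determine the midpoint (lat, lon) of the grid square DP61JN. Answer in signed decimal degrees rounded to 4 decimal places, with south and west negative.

Field D=3, P=15: +3·20° lon, +15·10° lat → SW at lon -120°, lat 60°.
Square 6, 1: +6·2° lon, +1·1° lat → SW at lon -108°, lat 61°.
Subsquare j=9, n=13: +9·0.0833333° lon, +13·0.0416667° lat → SW at lon -107.25°, lat 61.5417°.
Cell spans 0.0833333° lon × 0.0416667° lat. Centre is SW corner plus half of each.
latitude 61.5625, longitude -107.2083.

61.5625, -107.2083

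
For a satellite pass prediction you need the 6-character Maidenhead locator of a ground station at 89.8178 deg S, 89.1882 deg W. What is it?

Offset from 180°W / 90°S: lon 90.8118°, lat 0.1822°.
Field (20°×10°, letters A–R): lon ⌊90.8118/20⌋ = 4 → E; lat ⌊0.1822/10⌋ = 0 → A.
Square (2°×1°, digits 0–9): lon ⌊10.8118/2⌋ = 5; lat ⌊0.1822/1⌋ = 0.
Subsquare (5′×2.5′, letters a–x): lon ⌊0.8118/0.0833333⌋ = 9 → j; lat ⌊0.1822/0.0416667⌋ = 4 → e.

EA50je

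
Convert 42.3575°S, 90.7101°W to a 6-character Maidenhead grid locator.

Add 180° to longitude and 90° to latitude: 89.2899, 47.6425.
Field: 89.2899/20 → 4 → E, 47.6425/10 → 4 → E; chars EE.
Square: 9.2899/2 → 4, 7.6425/1 → 7; chars 47.
Subsquare: 1.2899/0.0833333 → 15 → p, 0.6425/0.0416667 → 15 → p; chars pp.

EE47pp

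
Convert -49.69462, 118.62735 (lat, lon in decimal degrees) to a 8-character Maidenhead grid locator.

OE90hh53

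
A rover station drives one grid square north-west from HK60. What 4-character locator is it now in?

HK51

Longitude square 6; −1 → 5.
Latitude square 0; +1 → 1.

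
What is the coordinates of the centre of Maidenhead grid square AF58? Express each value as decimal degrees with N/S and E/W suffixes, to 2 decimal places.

Field A=0, F=5: +0·20° lon, +5·10° lat → SW at lon -180°, lat -40°.
Square 5, 8: +5·2° lon, +8·1° lat → SW at lon -170°, lat -32°.
Cell spans 2° lon × 1° lat. Centre is SW corner plus half of each.
latitude 31.50° S, longitude 169.00° W.

31.50° S, 169.00° W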